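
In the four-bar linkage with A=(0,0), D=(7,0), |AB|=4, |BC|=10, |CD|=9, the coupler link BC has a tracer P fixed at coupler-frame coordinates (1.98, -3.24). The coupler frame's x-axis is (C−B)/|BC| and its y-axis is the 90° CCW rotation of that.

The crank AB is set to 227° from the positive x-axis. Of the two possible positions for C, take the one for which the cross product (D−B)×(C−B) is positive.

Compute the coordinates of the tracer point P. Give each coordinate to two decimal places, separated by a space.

1.00 -2.19

A=(0,0), D=(7.00,0)
B = A + 4.00·(cos227°, sin227°) = (-2.7280, -2.9254)
|BD| = 10.1583
circle(B,10.00) ∩ circle(D,9.00): a=6.0144, h=7.9892
  candidates: C₊=(0.7308,6.4574) cross=81.157; C₋=(5.3323,-8.8441) cross=-81.157
  mode + wants cross > 0 → take C=(0.7308,6.4574) (cross=81.157)
ex = (C−B)/|BC| = (0.3459,0.9383); ey = (-0.9383,0.3459)
P = B + 1.98·ex + -3.24·ey = (0.9969,-2.1883)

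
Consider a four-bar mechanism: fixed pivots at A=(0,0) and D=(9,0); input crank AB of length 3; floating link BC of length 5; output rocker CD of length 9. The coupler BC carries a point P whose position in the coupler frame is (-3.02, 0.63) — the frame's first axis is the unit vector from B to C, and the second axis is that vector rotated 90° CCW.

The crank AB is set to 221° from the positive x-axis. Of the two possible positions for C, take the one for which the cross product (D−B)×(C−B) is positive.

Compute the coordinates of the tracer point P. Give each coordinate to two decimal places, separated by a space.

-4.36 -4.24

A=(0,0), D=(9.00,0)
B = A + 3.00·(cos221°, sin221°) = (-2.2641, -1.9682)
|BD| = 11.4348
circle(B,5.00) ∩ circle(D,9.00): a=3.2687, h=3.7836
  candidates: C₊=(0.3046,2.3215) cross=43.264; C₋=(1.6070,-5.1327) cross=-43.264
  mode + wants cross > 0 → take C=(0.3046,2.3215) (cross=43.264)
ex = (C−B)/|BC| = (0.5137,0.8579); ey = (-0.8579,0.5137)
P = B + -3.02·ex + 0.63·ey = (-4.3561,-4.2355)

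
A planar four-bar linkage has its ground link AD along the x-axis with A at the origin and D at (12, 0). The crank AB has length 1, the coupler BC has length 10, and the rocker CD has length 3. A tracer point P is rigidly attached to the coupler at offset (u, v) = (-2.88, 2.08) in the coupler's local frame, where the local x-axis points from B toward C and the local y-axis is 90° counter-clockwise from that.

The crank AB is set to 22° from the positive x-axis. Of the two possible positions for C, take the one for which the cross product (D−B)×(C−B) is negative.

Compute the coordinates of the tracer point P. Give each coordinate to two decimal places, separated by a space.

A=(0,0), D=(12.00,0)
B = A + 1.00·(cos22°, sin22°) = (0.9272, 0.3746)
|BD| = 11.0792
circle(B,10.00) ∩ circle(D,3.00): a=9.6464, h=2.6358
  candidates: C₊=(10.6572,2.6827) cross=29.202; C₋=(10.4789,-2.5858) cross=-29.202
  mode - wants cross < 0 → take C=(10.4789,-2.5858) (cross=-29.202)
ex = (C−B)/|BC| = (0.9552,-0.2960); ey = (0.2960,0.9552)
P = B + -2.88·ex + 2.08·ey = (-1.2080,3.2140)

-1.21 3.21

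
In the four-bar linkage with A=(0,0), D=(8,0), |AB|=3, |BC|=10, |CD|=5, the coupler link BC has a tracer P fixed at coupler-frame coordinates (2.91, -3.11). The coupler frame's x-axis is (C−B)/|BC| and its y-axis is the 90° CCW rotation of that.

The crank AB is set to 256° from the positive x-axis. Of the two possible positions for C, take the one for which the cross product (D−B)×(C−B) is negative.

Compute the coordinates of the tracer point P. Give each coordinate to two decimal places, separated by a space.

A=(0,0), D=(8.00,0)
B = A + 3.00·(cos256°, sin256°) = (-0.7258, -2.9109)
|BD| = 9.1985
circle(B,10.00) ∩ circle(D,5.00): a=8.6760, h=4.9726
  candidates: C₊=(5.9308,4.5517) cross=45.741; C₋=(9.0780,-4.8824) cross=-45.741
  mode - wants cross < 0 → take C=(9.0780,-4.8824) (cross=-45.741)
ex = (C−B)/|BC| = (0.9804,-0.1972); ey = (0.1972,0.9804)
P = B + 2.91·ex + -3.11·ey = (1.5140,-6.5336)

1.51 -6.53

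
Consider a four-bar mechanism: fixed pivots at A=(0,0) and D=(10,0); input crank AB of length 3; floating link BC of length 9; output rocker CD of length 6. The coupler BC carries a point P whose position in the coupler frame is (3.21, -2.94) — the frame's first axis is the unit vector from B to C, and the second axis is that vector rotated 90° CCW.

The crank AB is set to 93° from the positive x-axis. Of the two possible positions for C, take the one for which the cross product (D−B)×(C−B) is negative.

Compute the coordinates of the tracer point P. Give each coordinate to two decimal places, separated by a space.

-0.41 -1.35

A=(0,0), D=(10.00,0)
B = A + 3.00·(cos93°, sin93°) = (-0.1570, 2.9959)
|BD| = 10.5896
circle(B,9.00) ∩ circle(D,6.00): a=7.4195, h=5.0942
  candidates: C₊=(8.4006,5.7829) cross=53.945; C₋=(5.5182,-3.9892) cross=-53.945
  mode - wants cross < 0 → take C=(5.5182,-3.9892) (cross=-53.945)
ex = (C−B)/|BC| = (0.6306,-0.7761); ey = (0.7761,0.6306)
P = B + 3.21·ex + -2.94·ey = (-0.4146,-1.3494)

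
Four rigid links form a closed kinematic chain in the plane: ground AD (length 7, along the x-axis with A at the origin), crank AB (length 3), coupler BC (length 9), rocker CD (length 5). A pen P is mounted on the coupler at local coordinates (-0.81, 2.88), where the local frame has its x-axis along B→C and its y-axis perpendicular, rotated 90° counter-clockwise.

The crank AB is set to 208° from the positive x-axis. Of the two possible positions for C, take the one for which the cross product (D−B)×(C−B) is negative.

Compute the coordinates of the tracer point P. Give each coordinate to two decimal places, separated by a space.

A=(0,0), D=(7.00,0)
B = A + 3.00·(cos208°, sin208°) = (-2.6488, -1.4084)
|BD| = 9.7511
circle(B,9.00) ∩ circle(D,5.00): a=7.7470, h=4.5808
  candidates: C₊=(4.3553,4.2433) cross=44.668; C₋=(5.6786,-4.8222) cross=-44.668
  mode - wants cross < 0 → take C=(5.6786,-4.8222) (cross=-44.668)
ex = (C−B)/|BC| = (0.9253,-0.3793); ey = (0.3793,0.9253)
P = B + -0.81·ex + 2.88·ey = (-2.3059,1.5636)

-2.31 1.56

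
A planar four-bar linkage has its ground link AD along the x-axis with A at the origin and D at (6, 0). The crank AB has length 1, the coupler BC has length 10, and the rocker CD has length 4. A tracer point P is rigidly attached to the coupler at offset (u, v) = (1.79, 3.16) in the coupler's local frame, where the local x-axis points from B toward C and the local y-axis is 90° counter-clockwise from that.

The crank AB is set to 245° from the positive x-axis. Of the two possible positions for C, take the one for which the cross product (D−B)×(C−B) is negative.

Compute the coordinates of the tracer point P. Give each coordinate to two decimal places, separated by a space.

1.67 2.06

A=(0,0), D=(6.00,0)
B = A + 1.00·(cos245°, sin245°) = (-0.4226, -0.9063)
|BD| = 6.4862
circle(B,10.00) ∩ circle(D,4.00): a=9.7184, h=2.3566
  candidates: C₊=(8.8711,2.7851) cross=15.285; C₋=(9.5297,-1.8818) cross=-15.285
  mode - wants cross < 0 → take C=(9.5297,-1.8818) (cross=-15.285)
ex = (C−B)/|BC| = (0.9952,-0.0976); ey = (0.0976,0.9952)
P = B + 1.79·ex + 3.16·ey = (1.6671,2.0640)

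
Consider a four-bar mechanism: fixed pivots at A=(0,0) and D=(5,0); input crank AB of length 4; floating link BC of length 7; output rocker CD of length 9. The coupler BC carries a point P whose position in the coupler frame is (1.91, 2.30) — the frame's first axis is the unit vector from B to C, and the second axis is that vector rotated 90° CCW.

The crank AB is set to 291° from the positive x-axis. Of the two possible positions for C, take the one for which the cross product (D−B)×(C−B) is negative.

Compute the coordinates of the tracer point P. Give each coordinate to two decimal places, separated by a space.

A=(0,0), D=(5.00,0)
B = A + 4.00·(cos291°, sin291°) = (1.4335, -3.7343)
|BD| = 5.1638
circle(B,7.00) ∩ circle(D,9.00): a=-0.5165, h=6.9809
  candidates: C₊=(-3.9717,0.7137) cross=36.048; C₋=(6.1251,-8.9294) cross=-36.048
  mode - wants cross < 0 → take C=(6.1251,-8.9294) (cross=-36.048)
ex = (C−B)/|BC| = (0.6702,-0.7422); ey = (0.7422,0.6702)
P = B + 1.91·ex + 2.30·ey = (4.4206,-3.6103)

4.42 -3.61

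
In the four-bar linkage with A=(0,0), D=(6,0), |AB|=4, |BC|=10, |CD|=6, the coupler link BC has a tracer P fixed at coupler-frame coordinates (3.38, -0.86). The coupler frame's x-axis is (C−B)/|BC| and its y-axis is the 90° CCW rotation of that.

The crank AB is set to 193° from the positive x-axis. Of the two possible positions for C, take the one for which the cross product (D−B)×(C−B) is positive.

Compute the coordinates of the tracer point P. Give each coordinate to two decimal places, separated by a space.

A=(0,0), D=(6.00,0)
B = A + 4.00·(cos193°, sin193°) = (-3.8975, -0.8998)
|BD| = 9.9383
circle(B,10.00) ∩ circle(D,6.00): a=8.1890, h=5.7393
  candidates: C₊=(3.7383,5.5574) cross=57.039; C₋=(4.7775,-5.8741) cross=-57.039
  mode + wants cross > 0 → take C=(3.7383,5.5574) (cross=57.039)
ex = (C−B)/|BC| = (0.7636,0.6457); ey = (-0.6457,0.7636)
P = B + 3.38·ex + -0.86·ey = (-0.7613,0.6261)

-0.76 0.63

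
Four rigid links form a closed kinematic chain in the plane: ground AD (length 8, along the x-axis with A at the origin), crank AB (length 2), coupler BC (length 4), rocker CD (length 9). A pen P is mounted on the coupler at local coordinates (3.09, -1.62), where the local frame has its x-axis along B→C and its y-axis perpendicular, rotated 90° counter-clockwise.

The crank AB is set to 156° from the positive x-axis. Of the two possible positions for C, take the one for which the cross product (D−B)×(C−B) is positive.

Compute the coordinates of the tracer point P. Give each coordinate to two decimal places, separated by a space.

1.08 2.74

A=(0,0), D=(8.00,0)
B = A + 2.00·(cos156°, sin156°) = (-1.8271, 0.8135)
|BD| = 9.8607
circle(B,4.00) ∩ circle(D,9.00): a=1.6344, h=3.6508
  candidates: C₊=(0.1030,4.3170) cross=36.000; C₋=(-0.4994,-2.9598) cross=-36.000
  mode + wants cross > 0 → take C=(0.1030,4.3170) (cross=36.000)
ex = (C−B)/|BC| = (0.4825,0.8759); ey = (-0.8759,0.4825)
P = B + 3.09·ex + -1.62·ey = (1.0828,2.7383)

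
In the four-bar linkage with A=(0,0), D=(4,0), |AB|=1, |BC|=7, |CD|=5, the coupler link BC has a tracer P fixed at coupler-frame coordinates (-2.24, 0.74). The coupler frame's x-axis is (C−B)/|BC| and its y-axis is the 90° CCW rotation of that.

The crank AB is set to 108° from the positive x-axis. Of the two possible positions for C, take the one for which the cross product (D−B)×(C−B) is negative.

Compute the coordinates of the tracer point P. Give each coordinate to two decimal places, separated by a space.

-0.88 3.24

A=(0,0), D=(4.00,0)
B = A + 1.00·(cos108°, sin108°) = (-0.3090, 0.9511)
|BD| = 4.4127
circle(B,7.00) ∩ circle(D,5.00): a=4.9258, h=4.9736
  candidates: C₊=(5.5729,4.7461) cross=21.947; C₋=(3.4290,-4.9673) cross=-21.947
  mode - wants cross < 0 → take C=(3.4290,-4.9673) (cross=-21.947)
ex = (C−B)/|BC| = (0.5340,-0.8455); ey = (0.8455,0.5340)
P = B + -2.24·ex + 0.74·ey = (-0.8795,3.2401)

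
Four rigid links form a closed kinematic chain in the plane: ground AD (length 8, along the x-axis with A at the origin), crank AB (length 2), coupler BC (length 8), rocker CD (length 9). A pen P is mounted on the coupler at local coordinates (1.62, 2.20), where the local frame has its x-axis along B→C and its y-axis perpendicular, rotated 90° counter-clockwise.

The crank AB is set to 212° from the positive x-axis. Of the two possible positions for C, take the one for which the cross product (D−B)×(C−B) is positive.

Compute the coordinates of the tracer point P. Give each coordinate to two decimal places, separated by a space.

A=(0,0), D=(8.00,0)
B = A + 2.00·(cos212°, sin212°) = (-1.6961, -1.0598)
|BD| = 9.7538
circle(B,8.00) ∩ circle(D,9.00): a=4.0055, h=6.9250
  candidates: C₊=(1.5332,6.2594) cross=67.546; C₋=(3.0381,-7.5086) cross=-67.546
  mode + wants cross > 0 → take C=(1.5332,6.2594) (cross=67.546)
ex = (C−B)/|BC| = (0.4037,0.9149); ey = (-0.9149,0.4037)
P = B + 1.62·ex + 2.20·ey = (-3.0550,1.3104)

-3.05 1.31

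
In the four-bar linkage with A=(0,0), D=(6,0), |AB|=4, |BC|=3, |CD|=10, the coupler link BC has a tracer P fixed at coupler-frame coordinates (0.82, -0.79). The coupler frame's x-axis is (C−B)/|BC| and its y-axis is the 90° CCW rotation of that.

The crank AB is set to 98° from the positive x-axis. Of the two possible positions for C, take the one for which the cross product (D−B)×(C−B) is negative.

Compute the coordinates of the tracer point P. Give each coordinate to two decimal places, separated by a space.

A=(0,0), D=(6.00,0)
B = A + 4.00·(cos98°, sin98°) = (-0.5567, 3.9611)
|BD| = 7.6603
circle(B,3.00) ∩ circle(D,10.00): a=-2.1096, h=2.1330
  candidates: C₊=(-1.2594,6.8776) cross=16.340; C₋=(-3.4653,3.2262) cross=-16.340
  mode - wants cross < 0 → take C=(-3.4653,3.2262) (cross=-16.340)
ex = (C−B)/|BC| = (-0.9695,-0.2450); ey = (0.2450,-0.9695)
P = B + 0.82·ex + -0.79·ey = (-1.5452,4.5261)

-1.55 4.53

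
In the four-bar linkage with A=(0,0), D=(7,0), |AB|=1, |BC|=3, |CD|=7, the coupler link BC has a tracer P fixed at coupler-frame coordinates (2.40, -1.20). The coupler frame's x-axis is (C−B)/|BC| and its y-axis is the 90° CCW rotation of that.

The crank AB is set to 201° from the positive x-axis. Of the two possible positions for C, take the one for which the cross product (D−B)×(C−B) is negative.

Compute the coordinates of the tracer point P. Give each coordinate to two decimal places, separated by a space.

A=(0,0), D=(7.00,0)
B = A + 1.00·(cos201°, sin201°) = (-0.9336, -0.3584)
|BD| = 7.9417
circle(B,3.00) ∩ circle(D,7.00): a=1.4525, h=2.6249
  candidates: C₊=(0.3990,2.3294) cross=20.846; C₋=(0.6359,-2.9151) cross=-20.846
  mode - wants cross < 0 → take C=(0.6359,-2.9151) (cross=-20.846)
ex = (C−B)/|BC| = (0.5231,-0.8522); ey = (0.8522,0.5231)
P = B + 2.40·ex + -1.20·ey = (-0.7007,-3.0315)

-0.70 -3.03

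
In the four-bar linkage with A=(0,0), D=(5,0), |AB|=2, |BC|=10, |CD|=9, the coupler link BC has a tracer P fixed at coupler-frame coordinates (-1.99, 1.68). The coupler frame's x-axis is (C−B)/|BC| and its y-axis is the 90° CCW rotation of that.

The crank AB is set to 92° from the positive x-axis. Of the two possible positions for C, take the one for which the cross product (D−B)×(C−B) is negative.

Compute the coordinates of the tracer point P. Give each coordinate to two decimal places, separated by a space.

A=(0,0), D=(5.00,0)
B = A + 2.00·(cos92°, sin92°) = (-0.0698, 1.9988)
|BD| = 5.4496
circle(B,10.00) ∩ circle(D,9.00): a=4.4680, h=8.9463
  candidates: C₊=(7.3682,8.6828) cross=48.754; C₋=(0.8056,-7.9628) cross=-48.754
  mode - wants cross < 0 → take C=(0.8056,-7.9628) (cross=-48.754)
ex = (C−B)/|BC| = (0.0875,-0.9962); ey = (0.9962,0.0875)
P = B + -1.99·ex + 1.68·ey = (1.4296,4.1282)

1.43 4.13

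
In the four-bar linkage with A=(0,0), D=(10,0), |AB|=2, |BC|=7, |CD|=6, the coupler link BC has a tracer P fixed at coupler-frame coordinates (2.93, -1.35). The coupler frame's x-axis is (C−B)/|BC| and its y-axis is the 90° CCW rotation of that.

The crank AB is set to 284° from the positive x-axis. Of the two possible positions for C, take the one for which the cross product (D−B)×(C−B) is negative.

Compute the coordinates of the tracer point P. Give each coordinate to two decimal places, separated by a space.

A=(0,0), D=(10.00,0)
B = A + 2.00·(cos284°, sin284°) = (0.4838, -1.9406)
|BD| = 9.7120
circle(B,7.00) ∩ circle(D,6.00): a=5.5253, h=4.2978
  candidates: C₊=(5.0389,3.3746) cross=41.741; C₋=(6.7565,-5.0477) cross=-41.741
  mode - wants cross < 0 → take C=(6.7565,-5.0477) (cross=-41.741)
ex = (C−B)/|BC| = (0.8961,-0.4439); ey = (0.4439,0.8961)
P = B + 2.93·ex + -1.35·ey = (2.5102,-4.4509)

2.51 -4.45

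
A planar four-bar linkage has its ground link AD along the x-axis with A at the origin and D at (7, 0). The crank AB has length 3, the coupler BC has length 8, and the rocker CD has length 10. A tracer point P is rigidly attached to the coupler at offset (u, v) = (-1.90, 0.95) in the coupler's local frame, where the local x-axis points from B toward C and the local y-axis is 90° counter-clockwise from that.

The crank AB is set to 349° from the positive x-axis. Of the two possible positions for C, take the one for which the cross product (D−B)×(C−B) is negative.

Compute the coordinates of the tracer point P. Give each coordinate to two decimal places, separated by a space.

4.18 1.15

A=(0,0), D=(7.00,0)
B = A + 3.00·(cos349°, sin349°) = (2.9449, -0.5724)
|BD| = 4.0953
circle(B,8.00) ∩ circle(D,10.00): a=-2.3476, h=7.6478
  candidates: C₊=(-0.4486,6.6722) cross=31.320; C₋=(1.6893,-8.4733) cross=-31.320
  mode - wants cross < 0 → take C=(1.6893,-8.4733) (cross=-31.320)
ex = (C−B)/|BC| = (-0.1569,-0.9876); ey = (0.9876,-0.1569)
P = B + -1.90·ex + 0.95·ey = (4.1813,1.1549)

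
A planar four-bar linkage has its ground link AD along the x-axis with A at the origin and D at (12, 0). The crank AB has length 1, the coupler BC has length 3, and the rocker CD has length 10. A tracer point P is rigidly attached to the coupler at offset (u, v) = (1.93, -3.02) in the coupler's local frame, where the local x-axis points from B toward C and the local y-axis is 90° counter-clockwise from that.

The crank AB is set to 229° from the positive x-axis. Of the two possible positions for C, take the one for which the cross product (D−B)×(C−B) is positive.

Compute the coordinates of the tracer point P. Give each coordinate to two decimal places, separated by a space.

A=(0,0), D=(12.00,0)
B = A + 1.00·(cos229°, sin229°) = (-0.6561, -0.7547)
|BD| = 12.6785
circle(B,3.00) ∩ circle(D,10.00): a=2.7505, h=1.1977
  candidates: C₊=(2.0183,0.6046) cross=15.186; C₋=(2.1609,-1.7866) cross=-15.186
  mode + wants cross > 0 → take C=(2.0183,0.6046) (cross=15.186)
ex = (C−B)/|BC| = (0.8915,0.4531); ey = (-0.4531,0.8915)
P = B + 1.93·ex + -3.02·ey = (2.4329,-2.5724)

2.43 -2.57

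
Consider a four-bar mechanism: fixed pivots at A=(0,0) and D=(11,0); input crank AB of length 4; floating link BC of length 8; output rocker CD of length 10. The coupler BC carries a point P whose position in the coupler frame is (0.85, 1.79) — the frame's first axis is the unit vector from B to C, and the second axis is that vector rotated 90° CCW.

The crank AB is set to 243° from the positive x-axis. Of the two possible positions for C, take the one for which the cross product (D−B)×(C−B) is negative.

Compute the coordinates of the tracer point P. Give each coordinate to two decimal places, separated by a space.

-0.13 -2.53

A=(0,0), D=(11.00,0)
B = A + 4.00·(cos243°, sin243°) = (-1.8160, -3.5640)
|BD| = 13.3023
circle(B,8.00) ∩ circle(D,10.00): a=5.2980, h=5.9943
  candidates: C₊=(1.6823,3.6306) cross=79.737; C₋=(4.8944,-7.9197) cross=-79.737
  mode - wants cross < 0 → take C=(4.8944,-7.9197) (cross=-79.737)
ex = (C−B)/|BC| = (0.8388,-0.5445); ey = (0.5445,0.8388)
P = B + 0.85·ex + 1.79·ey = (-0.1284,-2.5254)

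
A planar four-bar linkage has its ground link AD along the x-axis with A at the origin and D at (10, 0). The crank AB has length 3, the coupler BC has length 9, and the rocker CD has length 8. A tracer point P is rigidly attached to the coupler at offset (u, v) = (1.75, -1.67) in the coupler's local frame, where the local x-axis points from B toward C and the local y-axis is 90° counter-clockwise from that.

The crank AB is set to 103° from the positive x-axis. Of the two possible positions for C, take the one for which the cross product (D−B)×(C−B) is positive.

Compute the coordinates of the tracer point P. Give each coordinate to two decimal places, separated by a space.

1.68 2.36

A=(0,0), D=(10.00,0)
B = A + 3.00·(cos103°, sin103°) = (-0.6749, 2.9231)
|BD| = 11.0678
circle(B,9.00) ∩ circle(D,8.00): a=6.3019, h=6.4254
  candidates: C₊=(7.1003,7.4560) cross=71.115; C₋=(3.7063,-4.9385) cross=-71.115
  mode + wants cross > 0 → take C=(7.1003,7.4560) (cross=71.115)
ex = (C−B)/|BC| = (0.8639,0.5037); ey = (-0.5037,0.8639)
P = B + 1.75·ex + -1.67·ey = (1.6781,2.3618)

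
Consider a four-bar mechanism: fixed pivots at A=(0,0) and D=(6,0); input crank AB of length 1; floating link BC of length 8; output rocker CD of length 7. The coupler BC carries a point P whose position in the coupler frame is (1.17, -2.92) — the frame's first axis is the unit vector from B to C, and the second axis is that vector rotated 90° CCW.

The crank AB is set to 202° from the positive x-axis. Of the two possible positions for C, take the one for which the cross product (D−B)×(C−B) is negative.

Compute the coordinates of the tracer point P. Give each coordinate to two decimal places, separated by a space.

-2.52 -3.09

A=(0,0), D=(6.00,0)
B = A + 1.00·(cos202°, sin202°) = (-0.9272, -0.3746)
|BD| = 6.9373
circle(B,8.00) ∩ circle(D,7.00): a=4.5498, h=6.5802
  candidates: C₊=(3.2606,6.4417) cross=45.649; C₋=(3.9713,-6.6996) cross=-45.649
  mode - wants cross < 0 → take C=(3.9713,-6.6996) (cross=-45.649)
ex = (C−B)/|BC| = (0.6123,-0.7906); ey = (0.7906,0.6123)
P = B + 1.17·ex + -2.92·ey = (-2.5194,-3.0876)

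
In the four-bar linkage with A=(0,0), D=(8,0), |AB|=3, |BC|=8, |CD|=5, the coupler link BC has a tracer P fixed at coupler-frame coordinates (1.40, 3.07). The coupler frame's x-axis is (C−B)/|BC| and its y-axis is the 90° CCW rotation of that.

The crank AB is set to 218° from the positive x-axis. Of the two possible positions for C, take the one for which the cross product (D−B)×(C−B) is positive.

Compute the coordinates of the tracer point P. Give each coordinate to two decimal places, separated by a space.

-3.11 1.44

A=(0,0), D=(8.00,0)
B = A + 3.00·(cos218°, sin218°) = (-2.3640, -1.8470)
|BD| = 10.5273
circle(B,8.00) ∩ circle(D,5.00): a=7.1160, h=3.6555
  candidates: C₊=(4.0002,3.0003) cross=38.483; C₋=(5.2829,-4.1973) cross=-38.483
  mode + wants cross > 0 → take C=(4.0002,3.0003) (cross=38.483)
ex = (C−B)/|BC| = (0.7955,0.6059); ey = (-0.6059,0.7955)
P = B + 1.40·ex + 3.07·ey = (-3.1104,1.4436)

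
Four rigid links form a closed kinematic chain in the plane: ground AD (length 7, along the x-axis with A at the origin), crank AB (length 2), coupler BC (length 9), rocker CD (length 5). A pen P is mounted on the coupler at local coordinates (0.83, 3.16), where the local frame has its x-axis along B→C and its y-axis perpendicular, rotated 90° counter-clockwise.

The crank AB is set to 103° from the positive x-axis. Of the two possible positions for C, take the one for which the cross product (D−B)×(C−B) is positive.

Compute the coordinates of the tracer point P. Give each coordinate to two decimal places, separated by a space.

A=(0,0), D=(7.00,0)
B = A + 2.00·(cos103°, sin103°) = (-0.4499, 1.9487)
|BD| = 7.7006
circle(B,9.00) ∩ circle(D,5.00): a=7.4864, h=4.9954
  candidates: C₊=(8.0570,4.8870) cross=38.467; C₋=(5.5286,-4.7786) cross=-38.467
  mode + wants cross > 0 → take C=(8.0570,4.8870) (cross=38.467)
ex = (C−B)/|BC| = (0.9452,0.3265); ey = (-0.3265,0.9452)
P = B + 0.83·ex + 3.16·ey = (-0.6970,5.2066)

-0.70 5.21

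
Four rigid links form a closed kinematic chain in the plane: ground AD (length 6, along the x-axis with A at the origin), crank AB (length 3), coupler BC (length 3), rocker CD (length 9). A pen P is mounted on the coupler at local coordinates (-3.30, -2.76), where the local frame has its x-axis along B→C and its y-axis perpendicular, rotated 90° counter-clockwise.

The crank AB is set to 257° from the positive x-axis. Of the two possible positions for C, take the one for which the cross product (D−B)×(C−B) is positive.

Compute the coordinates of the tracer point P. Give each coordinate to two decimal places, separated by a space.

A=(0,0), D=(6.00,0)
B = A + 3.00·(cos257°, sin257°) = (-0.6749, -2.9231)
|BD| = 7.2869
circle(B,3.00) ∩ circle(D,9.00): a=-1.2970, h=2.7052
  candidates: C₊=(-2.9481,-0.9654) cross=19.712; C₋=(-0.7777,-5.9213) cross=-19.712
  mode + wants cross > 0 → take C=(-2.9481,-0.9654) (cross=19.712)
ex = (C−B)/|BC| = (-0.7577,0.6526); ey = (-0.6526,-0.7577)
P = B + -3.30·ex + -2.76·ey = (3.6267,-2.9852)

3.63 -2.99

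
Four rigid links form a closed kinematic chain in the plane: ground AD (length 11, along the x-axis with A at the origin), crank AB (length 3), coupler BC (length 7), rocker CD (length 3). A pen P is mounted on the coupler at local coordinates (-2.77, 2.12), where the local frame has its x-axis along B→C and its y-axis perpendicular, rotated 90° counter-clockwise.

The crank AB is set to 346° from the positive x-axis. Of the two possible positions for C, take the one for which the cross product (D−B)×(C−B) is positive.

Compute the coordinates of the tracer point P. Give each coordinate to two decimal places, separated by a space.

-0.51 -0.06

A=(0,0), D=(11.00,0)
B = A + 3.00·(cos346°, sin346°) = (2.9109, -0.7258)
|BD| = 8.1216
circle(B,7.00) ∩ circle(D,3.00): a=6.5234, h=2.5388
  candidates: C₊=(9.1813,2.3858) cross=20.619; C₋=(9.6350,-2.6715) cross=-20.619
  mode + wants cross > 0 → take C=(9.1813,2.3858) (cross=20.619)
ex = (C−B)/|BC| = (0.8958,0.4445); ey = (-0.4445,0.8958)
P = B + -2.77·ex + 2.12·ey = (-0.5128,-0.0580)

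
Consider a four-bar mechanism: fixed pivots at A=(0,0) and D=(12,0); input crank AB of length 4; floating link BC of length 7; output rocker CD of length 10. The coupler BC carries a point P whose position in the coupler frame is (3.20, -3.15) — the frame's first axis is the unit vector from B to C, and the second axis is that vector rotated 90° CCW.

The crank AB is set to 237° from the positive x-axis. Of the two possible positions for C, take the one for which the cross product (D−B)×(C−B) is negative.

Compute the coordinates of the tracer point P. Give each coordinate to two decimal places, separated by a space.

-0.57 -7.55

A=(0,0), D=(12.00,0)
B = A + 4.00·(cos237°, sin237°) = (-2.1786, -3.3547)
|BD| = 14.5700
circle(B,7.00) ∩ circle(D,10.00): a=5.5348, h=4.2855
  candidates: C₊=(2.2209,2.0901) cross=62.440; C₋=(4.1943,-6.2507) cross=-62.440
  mode - wants cross < 0 → take C=(4.1943,-6.2507) (cross=-62.440)
ex = (C−B)/|BC| = (0.9104,-0.4137); ey = (0.4137,0.9104)
P = B + 3.20·ex + -3.15·ey = (-0.5685,-7.5463)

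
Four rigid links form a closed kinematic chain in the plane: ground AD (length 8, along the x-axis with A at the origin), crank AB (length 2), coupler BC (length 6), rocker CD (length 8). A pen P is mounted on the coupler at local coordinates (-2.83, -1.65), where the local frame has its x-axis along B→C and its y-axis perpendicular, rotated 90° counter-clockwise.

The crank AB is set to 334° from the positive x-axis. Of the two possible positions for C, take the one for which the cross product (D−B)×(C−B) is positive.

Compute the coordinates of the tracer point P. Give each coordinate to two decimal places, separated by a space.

3.42 -3.72

A=(0,0), D=(8.00,0)
B = A + 2.00·(cos334°, sin334°) = (1.7976, -0.8767)
|BD| = 6.2641
circle(B,6.00) ∩ circle(D,8.00): a=0.8971, h=5.9326
  candidates: C₊=(1.8555,5.1230) cross=37.162; C₋=(3.5162,-6.6253) cross=-37.162
  mode + wants cross > 0 → take C=(1.8555,5.1230) (cross=37.162)
ex = (C−B)/|BC| = (0.0096,1.0000); ey = (-1.0000,0.0096)
P = B + -2.83·ex + -1.65·ey = (3.4202,-3.7225)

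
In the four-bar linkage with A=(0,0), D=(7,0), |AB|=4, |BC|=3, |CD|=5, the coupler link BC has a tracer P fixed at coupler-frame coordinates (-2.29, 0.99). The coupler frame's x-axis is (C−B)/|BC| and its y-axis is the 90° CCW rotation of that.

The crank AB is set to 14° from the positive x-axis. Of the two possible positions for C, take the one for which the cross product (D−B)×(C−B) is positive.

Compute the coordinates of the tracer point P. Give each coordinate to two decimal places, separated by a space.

2.83 -1.30

A=(0,0), D=(7.00,0)
B = A + 4.00·(cos14°, sin14°) = (3.8812, 0.9677)
|BD| = 3.2655
circle(B,3.00) ∩ circle(D,5.00): a=-0.8171, h=2.8866
  candidates: C₊=(3.9562,3.9668) cross=9.426; C₋=(2.2454,-1.5471) cross=-9.426
  mode + wants cross > 0 → take C=(3.9562,3.9668) (cross=9.426)
ex = (C−B)/|BC| = (0.0250,0.9997); ey = (-0.9997,0.0250)
P = B + -2.29·ex + 0.99·ey = (2.8343,-1.2969)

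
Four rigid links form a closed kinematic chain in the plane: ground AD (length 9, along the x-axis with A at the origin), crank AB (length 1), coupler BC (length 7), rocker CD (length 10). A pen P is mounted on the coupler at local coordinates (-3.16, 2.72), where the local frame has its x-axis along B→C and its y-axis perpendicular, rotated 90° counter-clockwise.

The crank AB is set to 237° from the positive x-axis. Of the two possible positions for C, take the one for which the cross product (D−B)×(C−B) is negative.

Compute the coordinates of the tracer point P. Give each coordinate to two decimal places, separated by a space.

0.74 3.13

A=(0,0), D=(9.00,0)
B = A + 1.00·(cos237°, sin237°) = (-0.5446, -0.8387)
|BD| = 9.5814
circle(B,7.00) ∩ circle(D,10.00): a=2.1293, h=6.6683
  candidates: C₊=(0.9928,5.9904) cross=63.892; C₋=(2.1602,-7.2950) cross=-63.892
  mode - wants cross < 0 → take C=(2.1602,-7.2950) (cross=-63.892)
ex = (C−B)/|BC| = (0.3864,-0.9223); ey = (0.9223,0.3864)
P = B + -3.16·ex + 2.72·ey = (0.7431,3.1269)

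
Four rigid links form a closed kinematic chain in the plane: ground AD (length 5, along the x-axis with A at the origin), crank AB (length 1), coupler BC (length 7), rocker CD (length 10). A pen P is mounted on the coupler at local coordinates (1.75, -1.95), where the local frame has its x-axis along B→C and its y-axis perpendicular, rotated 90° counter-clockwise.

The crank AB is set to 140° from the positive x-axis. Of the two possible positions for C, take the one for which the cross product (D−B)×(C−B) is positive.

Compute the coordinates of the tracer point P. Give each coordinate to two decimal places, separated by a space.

0.99 2.59

A=(0,0), D=(5.00,0)
B = A + 1.00·(cos140°, sin140°) = (-0.7660, 0.6428)
|BD| = 5.8018
circle(B,7.00) ∩ circle(D,10.00): a=-1.4943, h=6.8386
  candidates: C₊=(-1.4935,7.6049) cross=39.676; C₋=(-3.0088,-5.9882) cross=-39.676
  mode + wants cross > 0 → take C=(-1.4935,7.6049) (cross=39.676)
ex = (C−B)/|BC| = (-0.1039,0.9946); ey = (-0.9946,-0.1039)
P = B + 1.75·ex + -1.95·ey = (0.9915,2.5860)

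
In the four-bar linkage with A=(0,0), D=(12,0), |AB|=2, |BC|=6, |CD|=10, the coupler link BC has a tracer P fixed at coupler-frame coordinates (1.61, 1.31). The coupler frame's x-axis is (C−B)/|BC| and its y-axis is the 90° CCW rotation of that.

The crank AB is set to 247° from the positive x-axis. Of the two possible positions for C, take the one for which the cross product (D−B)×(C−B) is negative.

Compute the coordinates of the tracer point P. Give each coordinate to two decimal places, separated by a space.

A=(0,0), D=(12.00,0)
B = A + 2.00·(cos247°, sin247°) = (-0.7815, -1.8410)
|BD| = 12.9134
circle(B,6.00) ∩ circle(D,10.00): a=3.9786, h=4.4912
  candidates: C₊=(2.5162,3.1715) cross=57.996; C₋=(3.7968,-5.7191) cross=-57.996
  mode - wants cross < 0 → take C=(3.7968,-5.7191) (cross=-57.996)
ex = (C−B)/|BC| = (0.7630,-0.6463); ey = (0.6463,0.7630)
P = B + 1.61·ex + 1.31·ey = (1.2938,-1.8820)

1.29 -1.88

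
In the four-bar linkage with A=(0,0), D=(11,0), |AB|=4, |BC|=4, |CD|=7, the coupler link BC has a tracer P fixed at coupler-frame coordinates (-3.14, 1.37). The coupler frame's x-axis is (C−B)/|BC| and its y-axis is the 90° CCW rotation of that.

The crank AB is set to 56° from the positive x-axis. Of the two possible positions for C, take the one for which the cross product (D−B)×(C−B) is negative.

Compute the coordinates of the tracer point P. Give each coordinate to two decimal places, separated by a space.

2.08 6.74

A=(0,0), D=(11.00,0)
B = A + 4.00·(cos56°, sin56°) = (2.2368, 3.3162)
|BD| = 9.3697
circle(B,4.00) ∩ circle(D,7.00): a=2.9238, h=2.7297
  candidates: C₊=(5.9375,4.8343) cross=25.576; C₋=(4.0053,-0.2717) cross=-25.576
  mode - wants cross < 0 → take C=(4.0053,-0.2717) (cross=-25.576)
ex = (C−B)/|BC| = (0.4421,-0.8970); ey = (0.8970,0.4421)
P = B + -3.14·ex + 1.37·ey = (2.0773,6.7383)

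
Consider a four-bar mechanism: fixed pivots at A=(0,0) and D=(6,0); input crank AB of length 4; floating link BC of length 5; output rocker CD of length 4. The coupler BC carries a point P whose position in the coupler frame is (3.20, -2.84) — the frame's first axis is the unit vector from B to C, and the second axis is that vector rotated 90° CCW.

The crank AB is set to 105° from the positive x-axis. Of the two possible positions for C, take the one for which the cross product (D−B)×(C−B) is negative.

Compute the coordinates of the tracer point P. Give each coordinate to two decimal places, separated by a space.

A=(0,0), D=(6.00,0)
B = A + 4.00·(cos105°, sin105°) = (-1.0353, 3.8637)
|BD| = 8.0264
circle(B,5.00) ∩ circle(D,4.00): a=4.5739, h=2.0199
  candidates: C₊=(3.9461,3.4324) cross=16.212; C₋=(2.0015,-0.1085) cross=-16.212
  mode - wants cross < 0 → take C=(2.0015,-0.1085) (cross=-16.212)
ex = (C−B)/|BC| = (0.6073,-0.7944); ey = (0.7944,0.6073)
P = B + 3.20·ex + -2.84·ey = (-1.3480,-0.4034)

-1.35 -0.40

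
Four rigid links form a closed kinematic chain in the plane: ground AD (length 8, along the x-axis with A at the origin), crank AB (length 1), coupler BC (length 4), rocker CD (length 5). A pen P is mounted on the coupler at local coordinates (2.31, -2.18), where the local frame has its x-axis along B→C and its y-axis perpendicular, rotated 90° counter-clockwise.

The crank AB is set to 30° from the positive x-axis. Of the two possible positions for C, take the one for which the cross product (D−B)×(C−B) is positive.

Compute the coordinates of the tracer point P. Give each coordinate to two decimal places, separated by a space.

4.03 0.23

A=(0,0), D=(8.00,0)
B = A + 1.00·(cos30°, sin30°) = (0.8660, 0.5000)
|BD| = 7.1515
circle(B,4.00) ∩ circle(D,5.00): a=2.9465, h=2.7052
  candidates: C₊=(3.9944,2.9926) cross=19.346; C₋=(3.6162,-2.4046) cross=-19.346
  mode + wants cross > 0 → take C=(3.9944,2.9926) (cross=19.346)
ex = (C−B)/|BC| = (0.7821,0.6231); ey = (-0.6231,0.7821)
P = B + 2.31·ex + -2.18·ey = (4.0311,0.2345)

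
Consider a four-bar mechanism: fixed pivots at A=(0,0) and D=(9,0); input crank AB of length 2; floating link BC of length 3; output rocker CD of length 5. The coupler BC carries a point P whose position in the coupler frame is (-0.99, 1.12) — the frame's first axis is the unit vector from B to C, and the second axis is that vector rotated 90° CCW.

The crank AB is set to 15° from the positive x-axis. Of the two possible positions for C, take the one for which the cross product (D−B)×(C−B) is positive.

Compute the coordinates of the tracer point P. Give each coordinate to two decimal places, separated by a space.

A=(0,0), D=(9.00,0)
B = A + 2.00·(cos15°, sin15°) = (1.9319, 0.5176)
|BD| = 7.0871
circle(B,3.00) ∩ circle(D,5.00): a=2.4147, h=1.7802
  candidates: C₊=(4.4702,2.1167) cross=12.616; C₋=(4.2101,-1.4342) cross=-12.616
  mode + wants cross > 0 → take C=(4.4702,2.1167) (cross=12.616)
ex = (C−B)/|BC| = (0.8461,0.5330); ey = (-0.5330,0.8461)
P = B + -0.99·ex + 1.12·ey = (0.4972,0.9376)

0.50 0.94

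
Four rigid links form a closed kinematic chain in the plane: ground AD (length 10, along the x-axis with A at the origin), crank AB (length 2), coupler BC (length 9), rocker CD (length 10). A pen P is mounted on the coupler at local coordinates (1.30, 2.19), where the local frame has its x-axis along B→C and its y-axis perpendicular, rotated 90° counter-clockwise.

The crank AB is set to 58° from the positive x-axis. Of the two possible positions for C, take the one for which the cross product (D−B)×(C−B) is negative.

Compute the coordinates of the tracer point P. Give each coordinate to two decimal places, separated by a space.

3.47 0.89

A=(0,0), D=(10.00,0)
B = A + 2.00·(cos58°, sin58°) = (1.0598, 1.6961)
|BD| = 9.0996
circle(B,9.00) ∩ circle(D,10.00): a=3.5058, h=8.2891
  candidates: C₊=(6.0492,9.1865) cross=75.428; C₋=(2.9592,-7.1012) cross=-75.428
  mode - wants cross < 0 → take C=(2.9592,-7.1012) (cross=-75.428)
ex = (C−B)/|BC| = (0.2110,-0.9775); ey = (0.9775,0.2110)
P = B + 1.30·ex + 2.19·ey = (3.4749,0.8876)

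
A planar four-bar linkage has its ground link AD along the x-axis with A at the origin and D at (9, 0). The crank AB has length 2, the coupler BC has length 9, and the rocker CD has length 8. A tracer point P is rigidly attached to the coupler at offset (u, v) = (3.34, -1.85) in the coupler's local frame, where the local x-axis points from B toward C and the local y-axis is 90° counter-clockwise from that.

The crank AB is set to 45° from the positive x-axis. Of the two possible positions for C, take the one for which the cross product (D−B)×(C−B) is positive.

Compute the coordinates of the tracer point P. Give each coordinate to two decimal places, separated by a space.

5.07 2.53

A=(0,0), D=(9.00,0)
B = A + 2.00·(cos45°, sin45°) = (1.4142, 1.4142)
|BD| = 7.7165
circle(B,9.00) ∩ circle(D,8.00): a=4.9598, h=7.5100
  candidates: C₊=(7.6664,7.8881) cross=57.951; C₋=(4.9136,-6.8776) cross=-57.951
  mode + wants cross > 0 → take C=(7.6664,7.8881) (cross=57.951)
ex = (C−B)/|BC| = (0.6947,0.7193); ey = (-0.7193,0.6947)
P = B + 3.34·ex + -1.85·ey = (5.0652,2.5316)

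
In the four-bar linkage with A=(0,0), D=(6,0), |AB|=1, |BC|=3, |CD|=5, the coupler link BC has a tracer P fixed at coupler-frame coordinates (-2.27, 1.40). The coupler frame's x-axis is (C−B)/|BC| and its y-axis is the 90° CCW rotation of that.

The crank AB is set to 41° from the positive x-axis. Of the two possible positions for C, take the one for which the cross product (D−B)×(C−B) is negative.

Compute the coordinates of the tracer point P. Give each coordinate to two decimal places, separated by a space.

1.52 3.21

A=(0,0), D=(6.00,0)
B = A + 1.00·(cos41°, sin41°) = (0.7547, 0.6561)
|BD| = 5.2862
circle(B,3.00) ∩ circle(D,5.00): a=1.1297, h=2.7792
  candidates: C₊=(2.2206,3.2735) cross=14.691; C₋=(1.5307,-2.2418) cross=-14.691
  mode - wants cross < 0 → take C=(1.5307,-2.2418) (cross=-14.691)
ex = (C−B)/|BC| = (0.2587,-0.9660); ey = (0.9660,0.2587)
P = B + -2.27·ex + 1.40·ey = (1.5199,3.2109)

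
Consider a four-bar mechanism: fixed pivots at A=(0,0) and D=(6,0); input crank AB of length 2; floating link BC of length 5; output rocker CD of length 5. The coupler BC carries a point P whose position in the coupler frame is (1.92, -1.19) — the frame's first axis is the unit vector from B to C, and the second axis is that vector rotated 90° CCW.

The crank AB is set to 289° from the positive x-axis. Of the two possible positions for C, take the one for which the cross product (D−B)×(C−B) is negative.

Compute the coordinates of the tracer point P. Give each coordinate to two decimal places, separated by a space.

A=(0,0), D=(6.00,0)
B = A + 2.00·(cos289°, sin289°) = (0.6511, -1.8910)
|BD| = 5.6733
circle(B,5.00) ∩ circle(D,5.00): a=2.8367, h=4.1175
  candidates: C₊=(1.9531,2.9365) cross=23.360; C₋=(4.6980,-4.8275) cross=-23.360
  mode - wants cross < 0 → take C=(4.6980,-4.8275) (cross=-23.360)
ex = (C−B)/|BC| = (0.8094,-0.5873); ey = (0.5873,0.8094)
P = B + 1.92·ex + -1.19·ey = (1.5063,-3.9818)

1.51 -3.98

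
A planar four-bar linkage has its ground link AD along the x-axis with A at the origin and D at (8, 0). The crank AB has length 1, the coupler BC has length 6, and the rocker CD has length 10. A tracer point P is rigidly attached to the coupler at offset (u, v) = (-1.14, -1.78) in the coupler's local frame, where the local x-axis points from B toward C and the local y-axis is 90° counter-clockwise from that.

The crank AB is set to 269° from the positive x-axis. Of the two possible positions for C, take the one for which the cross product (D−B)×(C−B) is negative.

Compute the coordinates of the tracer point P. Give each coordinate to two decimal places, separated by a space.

A=(0,0), D=(8.00,0)
B = A + 1.00·(cos269°, sin269°) = (-0.0175, -0.9998)
|BD| = 8.0796
circle(B,6.00) ∩ circle(D,10.00): a=0.0792, h=5.9995
  candidates: C₊=(-0.6813,4.9633) cross=48.473; C₋=(0.8035,-6.9434) cross=-48.473
  mode - wants cross < 0 → take C=(0.8035,-6.9434) (cross=-48.473)
ex = (C−B)/|BC| = (0.1368,-0.9906); ey = (0.9906,0.1368)
P = B + -1.14·ex + -1.78·ey = (-1.9367,-0.1141)

-1.94 -0.11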